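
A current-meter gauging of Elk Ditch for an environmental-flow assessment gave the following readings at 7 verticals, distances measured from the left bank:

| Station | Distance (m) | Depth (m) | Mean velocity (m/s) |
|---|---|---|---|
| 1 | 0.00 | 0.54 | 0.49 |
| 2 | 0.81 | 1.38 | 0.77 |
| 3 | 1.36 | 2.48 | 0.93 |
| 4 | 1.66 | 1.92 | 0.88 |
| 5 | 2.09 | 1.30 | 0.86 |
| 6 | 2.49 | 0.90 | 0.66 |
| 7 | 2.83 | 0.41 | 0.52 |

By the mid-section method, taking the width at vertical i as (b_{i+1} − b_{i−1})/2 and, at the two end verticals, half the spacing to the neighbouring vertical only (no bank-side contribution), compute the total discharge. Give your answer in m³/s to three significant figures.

w_1 = (0.81 − 0.00)/2 = 0.405 m; q_1 = 0.49 × 0.54 × 0.405 = 0.1072 m³/s
w_2 = (1.36 − 0.00)/2 = 0.68 m; q_2 = 0.77 × 1.38 × 0.68 = 0.7226 m³/s
w_3 = (1.66 − 0.81)/2 = 0.425 m; q_3 = 0.93 × 2.48 × 0.425 = 0.9802 m³/s
w_4 = (2.09 − 1.36)/2 = 0.365 m; q_4 = 0.88 × 1.92 × 0.365 = 0.6167 m³/s
w_5 = (2.49 − 1.66)/2 = 0.415 m; q_5 = 0.86 × 1.30 × 0.415 = 0.4640 m³/s
w_6 = (2.83 − 2.09)/2 = 0.37 m; q_6 = 0.66 × 0.90 × 0.37 = 0.2198 m³/s
w_7 = (2.83 − 2.49)/2 = 0.17 m; q_7 = 0.52 × 0.41 × 0.17 = 0.03624 m³/s
Q = Σ qᵢ = 3.147 m³/s

3.15 m³/s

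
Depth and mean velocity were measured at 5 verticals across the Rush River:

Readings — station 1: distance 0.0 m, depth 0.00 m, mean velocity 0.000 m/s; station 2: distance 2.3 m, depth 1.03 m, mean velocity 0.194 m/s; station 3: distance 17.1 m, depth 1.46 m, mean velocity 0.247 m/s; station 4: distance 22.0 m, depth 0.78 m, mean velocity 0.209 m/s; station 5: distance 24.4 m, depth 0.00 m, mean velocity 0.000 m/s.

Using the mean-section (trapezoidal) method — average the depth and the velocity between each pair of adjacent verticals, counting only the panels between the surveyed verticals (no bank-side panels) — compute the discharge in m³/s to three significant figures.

5.53 m³/s

Panel 1-2: Δb = 2.3 m, d̄ = (0.00+1.03)/2 = 0.515, v̄ = (0.000+0.194)/2 = 0.097 → q = 2.3×0.515×0.097 = 0.1149 m³/s
Panel 2-3: Δb = 14.8 m, d̄ = (1.03+1.46)/2 = 1.245, v̄ = (0.194+0.247)/2 = 0.2205 → q = 14.8×1.245×0.2205 = 4.063 m³/s
Panel 3-4: Δb = 4.9 m, d̄ = (1.46+0.78)/2 = 1.12, v̄ = (0.247+0.209)/2 = 0.228 → q = 4.9×1.12×0.228 = 1.251 m³/s
Panel 4-5: Δb = 2.4 m, d̄ = (0.78+0.00)/2 = 0.39, v̄ = (0.209+0.000)/2 = 0.1045 → q = 2.4×0.39×0.1045 = 0.09781 m³/s
Q = Σ q = 5.527 m³/s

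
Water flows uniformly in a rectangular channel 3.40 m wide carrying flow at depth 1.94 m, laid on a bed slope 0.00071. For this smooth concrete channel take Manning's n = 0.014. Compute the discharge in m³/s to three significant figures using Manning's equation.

11.8 m³/s

A = b·y = 3.40 × 1.94 = 6.596 m²
P = b + 2y = 3.40 + 2×1.94 = 7.280 m
R = A/P = 6.596/7.280 = 0.9060 m
Q = (1/n)·A·R^(2/3)·S^(1/2) = (1/0.014) × 6.596 × 0.9060^(2/3) × 0.00071^(1/2) = 11.75 m³/s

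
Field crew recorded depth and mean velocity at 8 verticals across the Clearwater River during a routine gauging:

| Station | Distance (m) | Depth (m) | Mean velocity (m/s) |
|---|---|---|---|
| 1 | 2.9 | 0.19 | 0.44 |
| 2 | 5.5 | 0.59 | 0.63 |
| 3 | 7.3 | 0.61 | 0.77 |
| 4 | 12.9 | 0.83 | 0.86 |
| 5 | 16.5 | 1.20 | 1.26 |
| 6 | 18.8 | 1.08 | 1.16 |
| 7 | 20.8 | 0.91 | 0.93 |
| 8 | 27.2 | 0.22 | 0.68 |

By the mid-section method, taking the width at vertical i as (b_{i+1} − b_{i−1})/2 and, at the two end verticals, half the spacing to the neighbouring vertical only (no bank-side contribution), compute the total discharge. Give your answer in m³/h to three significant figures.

61700 m³/h

w_1 = (5.5 − 2.9)/2 = 1.3 m; q_1 = 0.44 × 0.19 × 1.3 = 0.1087 m³/s
w_2 = (7.3 − 2.9)/2 = 2.2 m; q_2 = 0.63 × 0.59 × 2.2 = 0.8177 m³/s
w_3 = (12.9 − 5.5)/2 = 3.7 m; q_3 = 0.77 × 0.61 × 3.7 = 1.738 m³/s
w_4 = (16.5 − 7.3)/2 = 4.6 m; q_4 = 0.86 × 0.83 × 4.6 = 3.283 m³/s
w_5 = (18.8 − 12.9)/2 = 2.95 m; q_5 = 1.26 × 1.20 × 2.95 = 4.460 m³/s
w_6 = (20.8 − 16.5)/2 = 2.15 m; q_6 = 1.16 × 1.08 × 2.15 = 2.694 m³/s
w_7 = (27.2 − 18.8)/2 = 4.2 m; q_7 = 0.93 × 0.91 × 4.2 = 3.554 m³/s
w_8 = (27.2 − 20.8)/2 = 3.2 m; q_8 = 0.68 × 0.22 × 3.2 = 0.4787 m³/s
Q = Σ qᵢ = 17.13 m³/s
= 17.13 × 3600 = 61690 m³/h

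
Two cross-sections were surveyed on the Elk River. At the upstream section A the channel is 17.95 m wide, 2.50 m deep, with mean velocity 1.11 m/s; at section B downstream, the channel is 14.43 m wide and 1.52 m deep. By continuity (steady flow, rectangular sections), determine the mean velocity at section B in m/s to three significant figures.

Q = A₁V₁ = (17.95×2.50) × 1.11 = 49.81 m³/s
A₂ = 14.43 × 1.52 = 21.93 m²
V₂ = Q/A₂ = 49.81/21.93 = 2.271 m/s

2.27 m/s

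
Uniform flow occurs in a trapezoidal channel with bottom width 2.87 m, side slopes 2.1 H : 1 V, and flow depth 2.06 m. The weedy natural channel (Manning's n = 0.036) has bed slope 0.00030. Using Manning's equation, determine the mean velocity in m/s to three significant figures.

0.540 m/s

A = (b + z·y)·y = (2.87 + 2.1×2.06)×2.06 = 14.82 m²
P = b + 2y√(1+z²) = 2.87 + 2×2.06×√(1+2.1²) = 12.45 m
R = A/P = 14.82/12.45 = 1.190 m
Q = (1/n)·A·R^(2/3)·S^(1/2) = (1/0.036) × 14.82 × 1.190^(2/3) × 0.00030^(1/2) = 8.011 m³/s
V = Q/A = 8.011/14.82 = 0.5404 m/s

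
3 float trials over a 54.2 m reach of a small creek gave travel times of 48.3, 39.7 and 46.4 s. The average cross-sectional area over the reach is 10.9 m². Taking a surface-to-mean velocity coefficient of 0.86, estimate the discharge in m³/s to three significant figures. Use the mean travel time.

t̄ = (48.3 + 39.7 + 46.4) / 3 = 44.8 s
v_surface = L / t̄ = 54.2 / 44.8 = 1.210 m/s
v_mean = 0.86 × 1.210 = 1.040 m/s
Q = A × v_mean = 10.9 × 1.040 = 11.34 m³/s

11.3 m³/s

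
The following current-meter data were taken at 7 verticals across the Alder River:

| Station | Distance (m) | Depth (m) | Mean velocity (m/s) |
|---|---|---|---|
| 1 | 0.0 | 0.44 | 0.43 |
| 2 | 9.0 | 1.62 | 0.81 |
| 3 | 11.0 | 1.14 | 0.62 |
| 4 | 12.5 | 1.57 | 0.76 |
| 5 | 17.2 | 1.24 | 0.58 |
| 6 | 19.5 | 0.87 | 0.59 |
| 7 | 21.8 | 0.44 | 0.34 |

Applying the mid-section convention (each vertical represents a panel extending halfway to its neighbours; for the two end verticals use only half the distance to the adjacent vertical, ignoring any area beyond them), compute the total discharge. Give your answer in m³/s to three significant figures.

w_1 = (9.0 − 0.0)/2 = 4.5 m; q_1 = 0.43 × 0.44 × 4.5 = 0.8514 m³/s
w_2 = (11.0 − 0.0)/2 = 5.5 m; q_2 = 0.81 × 1.62 × 5.5 = 7.217 m³/s
w_3 = (12.5 − 9.0)/2 = 1.75 m; q_3 = 0.62 × 1.14 × 1.75 = 1.237 m³/s
w_4 = (17.2 − 11.0)/2 = 3.1 m; q_4 = 0.76 × 1.57 × 3.1 = 3.699 m³/s
w_5 = (19.5 − 12.5)/2 = 3.5 m; q_5 = 0.58 × 1.24 × 3.5 = 2.517 m³/s
w_6 = (21.8 − 17.2)/2 = 2.3 m; q_6 = 0.59 × 0.87 × 2.3 = 1.181 m³/s
w_7 = (21.8 − 19.5)/2 = 1.15 m; q_7 = 0.34 × 0.44 × 1.15 = 0.1720 m³/s
Q = Σ qᵢ = 16.87 m³/s

16.9 m³/s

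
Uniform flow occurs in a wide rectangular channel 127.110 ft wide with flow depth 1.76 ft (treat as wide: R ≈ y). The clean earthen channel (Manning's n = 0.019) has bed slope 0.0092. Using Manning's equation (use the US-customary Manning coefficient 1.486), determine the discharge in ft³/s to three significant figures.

2450 ft³/s

A = b·y = 127.110 × 1.76 = 223.7 ft²
Wide channel: R ≈ y = 1.76 ft
Q = (1.486/n)·A·R^(2/3)·S^(1/2) = (1.486/0.019) × 223.7 × 1.760^(2/3) × 0.0092^(1/2) = 2446 ft³/s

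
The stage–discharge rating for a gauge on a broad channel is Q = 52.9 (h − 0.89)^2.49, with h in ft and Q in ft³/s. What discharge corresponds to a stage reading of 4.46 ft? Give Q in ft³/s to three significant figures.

Q = 52.9 × (4.46 − 0.89)^2.49 = 52.9 × 3.57^2.49 = 1258 ft³/s

1260 ft³/s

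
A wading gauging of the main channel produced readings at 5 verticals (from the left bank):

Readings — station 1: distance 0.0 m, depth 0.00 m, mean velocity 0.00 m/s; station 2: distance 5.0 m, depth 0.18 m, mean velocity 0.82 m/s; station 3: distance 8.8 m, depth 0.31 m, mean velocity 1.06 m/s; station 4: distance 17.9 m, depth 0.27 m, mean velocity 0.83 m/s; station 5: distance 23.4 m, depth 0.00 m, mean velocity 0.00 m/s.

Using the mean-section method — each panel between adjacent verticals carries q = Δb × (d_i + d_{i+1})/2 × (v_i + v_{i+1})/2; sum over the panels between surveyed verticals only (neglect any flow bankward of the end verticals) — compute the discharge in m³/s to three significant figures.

3.86 m³/s

Panel 1-2: Δb = 5 m, d̄ = (0.00+0.18)/2 = 0.09, v̄ = (0.00+0.82)/2 = 0.41 → q = 5×0.09×0.41 = 0.1845 m³/s
Panel 2-3: Δb = 3.8 m, d̄ = (0.18+0.31)/2 = 0.245, v̄ = (0.82+1.06)/2 = 0.94 → q = 3.8×0.245×0.94 = 0.8751 m³/s
Panel 3-4: Δb = 9.1 m, d̄ = (0.31+0.27)/2 = 0.29, v̄ = (1.06+0.83)/2 = 0.945 → q = 9.1×0.29×0.945 = 2.494 m³/s
Panel 4-5: Δb = 5.5 m, d̄ = (0.27+0.00)/2 = 0.135, v̄ = (0.83+0.00)/2 = 0.415 → q = 5.5×0.135×0.415 = 0.3081 m³/s
Q = Σ q = 3.862 m³/s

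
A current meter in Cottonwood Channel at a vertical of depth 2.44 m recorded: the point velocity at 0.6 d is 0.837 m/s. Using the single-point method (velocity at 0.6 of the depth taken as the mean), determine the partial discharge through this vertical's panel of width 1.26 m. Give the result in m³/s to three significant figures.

2.57 m³/s

v̄ = v₀.₆ = 0.837 m/s
q = v̄ × d × w = 0.8370 × 2.44 × 1.26 = 2.573 m³/s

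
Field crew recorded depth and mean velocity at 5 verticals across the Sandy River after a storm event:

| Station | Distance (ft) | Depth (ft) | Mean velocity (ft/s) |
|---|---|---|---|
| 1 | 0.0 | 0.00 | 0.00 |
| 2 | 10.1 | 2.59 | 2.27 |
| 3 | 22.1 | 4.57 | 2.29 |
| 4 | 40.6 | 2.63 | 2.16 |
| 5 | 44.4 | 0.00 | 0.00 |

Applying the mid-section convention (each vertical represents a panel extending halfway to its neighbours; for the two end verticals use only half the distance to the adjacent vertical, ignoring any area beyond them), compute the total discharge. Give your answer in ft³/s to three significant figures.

288 ft³/s

w_2 = (22.1 − 0.0)/2 = 11.05 ft; q_2 = 2.27 × 2.59 × 11.05 = 64.97 ft³/s
w_3 = (40.6 − 10.1)/2 = 15.25 ft; q_3 = 2.29 × 4.57 × 15.25 = 159.6 ft³/s
w_4 = (44.4 − 22.1)/2 = 11.15 ft; q_4 = 2.16 × 2.63 × 11.15 = 63.34 ft³/s
Stations 1, 5 contribute zero (depth or velocity is 0).
Q = Σ qᵢ = 287.9 ft³/s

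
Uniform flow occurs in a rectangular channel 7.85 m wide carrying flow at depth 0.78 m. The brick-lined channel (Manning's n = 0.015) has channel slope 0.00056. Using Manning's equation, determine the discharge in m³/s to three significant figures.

7.25 m³/s

A = b·y = 7.85 × 0.78 = 6.123 m²
P = b + 2y = 7.85 + 2×0.78 = 9.410 m
R = A/P = 6.123/9.410 = 0.6507 m
Q = (1/n)·A·R^(2/3)·S^(1/2) = (1/0.015) × 6.123 × 0.6507^(2/3) × 0.00056^(1/2) = 7.254 m³/s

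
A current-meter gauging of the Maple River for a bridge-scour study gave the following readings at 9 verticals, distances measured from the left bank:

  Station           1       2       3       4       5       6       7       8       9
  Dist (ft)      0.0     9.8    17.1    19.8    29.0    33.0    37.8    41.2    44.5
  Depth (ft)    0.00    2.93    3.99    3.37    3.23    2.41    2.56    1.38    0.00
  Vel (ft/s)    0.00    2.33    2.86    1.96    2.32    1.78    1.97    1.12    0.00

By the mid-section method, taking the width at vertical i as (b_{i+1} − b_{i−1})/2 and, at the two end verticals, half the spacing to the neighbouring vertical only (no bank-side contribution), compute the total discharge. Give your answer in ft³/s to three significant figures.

w_2 = (17.1 − 0.0)/2 = 8.55 ft; q_2 = 2.33 × 2.93 × 8.55 = 58.37 ft³/s
w_3 = (19.8 − 9.8)/2 = 5 ft; q_3 = 2.86 × 3.99 × 5 = 57.06 ft³/s
w_4 = (29.0 − 17.1)/2 = 5.95 ft; q_4 = 1.96 × 3.37 × 5.95 = 39.30 ft³/s
w_5 = (33.0 − 19.8)/2 = 6.6 ft; q_5 = 2.32 × 3.23 × 6.6 = 49.46 ft³/s
w_6 = (37.8 − 29.0)/2 = 4.4 ft; q_6 = 1.78 × 2.41 × 4.4 = 18.88 ft³/s
w_7 = (41.2 − 33.0)/2 = 4.1 ft; q_7 = 1.97 × 2.56 × 4.1 = 20.68 ft³/s
w_8 = (44.5 − 37.8)/2 = 3.35 ft; q_8 = 1.12 × 1.38 × 3.35 = 5.178 ft³/s
Stations 1, 9 contribute zero (depth or velocity is 0).
Q = Σ qᵢ = 248.9 ft³/s

249 ft³/s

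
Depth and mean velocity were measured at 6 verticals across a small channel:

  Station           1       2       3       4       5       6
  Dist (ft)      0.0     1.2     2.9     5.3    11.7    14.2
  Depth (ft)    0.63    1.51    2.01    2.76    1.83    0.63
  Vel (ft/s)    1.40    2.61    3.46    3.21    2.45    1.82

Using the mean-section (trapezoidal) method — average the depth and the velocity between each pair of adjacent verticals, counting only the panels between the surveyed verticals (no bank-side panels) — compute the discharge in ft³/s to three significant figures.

Panel 1-2: Δb = 1.2 ft, d̄ = (0.63+1.51)/2 = 1.07, v̄ = (1.40+2.61)/2 = 2.005 → q = 1.2×1.07×2.005 = 2.574 ft³/s
Panel 2-3: Δb = 1.7 ft, d̄ = (1.51+2.01)/2 = 1.76, v̄ = (2.61+3.46)/2 = 3.035 → q = 1.7×1.76×3.035 = 9.081 ft³/s
Panel 3-4: Δb = 2.4 ft, d̄ = (2.01+2.76)/2 = 2.385, v̄ = (3.46+3.21)/2 = 3.335 → q = 2.4×2.385×3.335 = 19.09 ft³/s
Panel 4-5: Δb = 6.4 ft, d̄ = (2.76+1.83)/2 = 2.295, v̄ = (3.21+2.45)/2 = 2.83 → q = 6.4×2.295×2.83 = 41.57 ft³/s
Panel 5-6: Δb = 2.5 ft, d̄ = (1.83+0.63)/2 = 1.23, v̄ = (2.45+1.82)/2 = 2.135 → q = 2.5×1.23×2.135 = 6.565 ft³/s
Q = Σ q = 78.88 ft³/s

78.9 ft³/s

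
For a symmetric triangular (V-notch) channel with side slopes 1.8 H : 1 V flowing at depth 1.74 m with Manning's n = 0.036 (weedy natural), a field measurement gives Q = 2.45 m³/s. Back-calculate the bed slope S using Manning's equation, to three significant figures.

A = z·y² = 1.8×1.74² = 5.450 m²
P = 2y√(1+z²) = 2×1.74×√(1+1.8²) = 7.166 m
R = A/P = 5.450/7.166 = 0.7605 m
S = (Q·n / (1·A·R^(2/3)))² = (2.45×0.036 / (1×5.450×0.8332))² = 0.0003773

0.000377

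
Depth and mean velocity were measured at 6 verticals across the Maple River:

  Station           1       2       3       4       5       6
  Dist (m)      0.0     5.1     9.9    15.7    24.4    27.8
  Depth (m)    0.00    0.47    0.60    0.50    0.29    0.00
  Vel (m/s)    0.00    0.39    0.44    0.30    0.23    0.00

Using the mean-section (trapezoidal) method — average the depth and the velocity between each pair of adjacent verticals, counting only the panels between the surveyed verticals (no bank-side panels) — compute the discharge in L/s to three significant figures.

3450 L/s

Panel 1-2: Δb = 5.1 m, d̄ = (0.00+0.47)/2 = 0.235, v̄ = (0.00+0.39)/2 = 0.195 → q = 5.1×0.235×0.195 = 0.2337 m³/s
Panel 2-3: Δb = 4.8 m, d̄ = (0.47+0.60)/2 = 0.535, v̄ = (0.39+0.44)/2 = 0.415 → q = 4.8×0.535×0.415 = 1.066 m³/s
Panel 3-4: Δb = 5.8 m, d̄ = (0.60+0.50)/2 = 0.55, v̄ = (0.44+0.30)/2 = 0.37 → q = 5.8×0.55×0.37 = 1.180 m³/s
Panel 4-5: Δb = 8.7 m, d̄ = (0.50+0.29)/2 = 0.395, v̄ = (0.30+0.23)/2 = 0.265 → q = 8.7×0.395×0.265 = 0.9107 m³/s
Panel 5-6: Δb = 3.4 m, d̄ = (0.29+0.00)/2 = 0.145, v̄ = (0.23+0.00)/2 = 0.115 → q = 3.4×0.145×0.115 = 0.05670 m³/s
Q = Σ q = 3.447 m³/s
= 3.447 × 1000 = 3447 L/s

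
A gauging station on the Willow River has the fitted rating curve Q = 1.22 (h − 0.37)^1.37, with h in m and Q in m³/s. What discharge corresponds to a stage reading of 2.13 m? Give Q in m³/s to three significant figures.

2.65 m³/s

Q = 1.22 × (2.13 − 0.37)^1.37 = 1.22 × 1.76^1.37 = 2.647 m³/s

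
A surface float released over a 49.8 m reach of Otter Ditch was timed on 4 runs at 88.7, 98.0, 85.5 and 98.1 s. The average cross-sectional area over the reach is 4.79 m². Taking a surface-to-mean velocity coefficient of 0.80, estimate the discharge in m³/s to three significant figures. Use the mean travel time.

2.06 m³/s

t̄ = (88.7 + 98.0 + 85.5 + 98.1) / 4 = 92.575 s
v_surface = L / t̄ = 49.8 / 92.575 = 0.5379 m/s
v_mean = 0.80 × 0.5379 = 0.4304 m/s
Q = A × v_mean = 4.79 × 0.4304 = 2.061 m³/s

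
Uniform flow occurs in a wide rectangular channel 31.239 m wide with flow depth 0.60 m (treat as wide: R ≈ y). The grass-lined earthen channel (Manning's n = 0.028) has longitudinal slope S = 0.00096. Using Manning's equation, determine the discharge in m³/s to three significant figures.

A = b·y = 31.239 × 0.60 = 18.74 m²
Wide channel: R ≈ y = 0.60 m
Q = (1/n)·A·R^(2/3)·S^(1/2) = (1/0.028) × 18.74 × 0.6000^(2/3) × 0.00096^(1/2) = 14.75 m³/s

14.8 m³/s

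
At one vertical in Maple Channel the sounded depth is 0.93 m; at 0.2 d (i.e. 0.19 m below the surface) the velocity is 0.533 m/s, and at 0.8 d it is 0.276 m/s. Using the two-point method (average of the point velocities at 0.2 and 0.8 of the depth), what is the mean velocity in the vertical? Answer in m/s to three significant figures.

0.405 m/s

v̄ = (0.533 + 0.276) / 2 = 0.4045 m/s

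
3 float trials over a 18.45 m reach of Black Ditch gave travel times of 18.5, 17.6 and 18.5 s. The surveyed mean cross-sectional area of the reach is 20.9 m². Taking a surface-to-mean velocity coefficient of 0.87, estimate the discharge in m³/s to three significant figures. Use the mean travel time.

18.4 m³/s

t̄ = (18.5 + 17.6 + 18.5) / 3 = 18.2 s
v_surface = L / t̄ = 18.45 / 18.2 = 1.014 m/s
v_mean = 0.87 × 1.014 = 0.8820 m/s
Q = A × v_mean = 20.9 × 0.8820 = 18.43 m³/s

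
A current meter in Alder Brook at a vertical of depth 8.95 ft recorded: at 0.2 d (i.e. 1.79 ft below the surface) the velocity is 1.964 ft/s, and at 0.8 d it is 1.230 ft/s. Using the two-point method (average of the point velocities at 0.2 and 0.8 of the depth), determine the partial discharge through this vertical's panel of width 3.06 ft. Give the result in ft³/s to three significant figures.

43.7 ft³/s

v̄ = (1.964 + 1.230) / 2 = 1.597 ft/s
q = v̄ × d × w = 1.597 × 8.95 × 3.06 = 43.74 ft³/s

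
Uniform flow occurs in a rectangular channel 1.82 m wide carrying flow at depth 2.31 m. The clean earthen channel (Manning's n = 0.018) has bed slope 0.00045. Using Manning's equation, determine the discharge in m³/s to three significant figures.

A = b·y = 1.82 × 2.31 = 4.204 m²
P = b + 2y = 1.82 + 2×2.31 = 6.440 m
R = A/P = 4.204/6.440 = 0.6528 m
Q = (1/n)·A·R^(2/3)·S^(1/2) = (1/0.018) × 4.204 × 0.6528^(2/3) × 0.00045^(1/2) = 3.729 m³/s

3.73 m³/s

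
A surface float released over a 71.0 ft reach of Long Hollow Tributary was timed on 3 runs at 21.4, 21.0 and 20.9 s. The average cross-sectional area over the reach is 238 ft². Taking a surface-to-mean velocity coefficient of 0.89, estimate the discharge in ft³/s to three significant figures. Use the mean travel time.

713 ft³/s

t̄ = (21.4 + 21.0 + 20.9) / 3 = 21.1 s
v_surface = L / t̄ = 71.0 / 21.1 = 3.365 ft/s
v_mean = 0.89 × 3.365 = 2.995 ft/s
Q = A × v_mean = 238 × 2.995 = 712.8 ft³/s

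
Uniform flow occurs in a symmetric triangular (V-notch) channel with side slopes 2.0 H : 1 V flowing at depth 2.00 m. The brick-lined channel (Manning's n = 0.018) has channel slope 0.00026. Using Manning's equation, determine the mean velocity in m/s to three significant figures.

0.832 m/s

A = z·y² = 2.0×2.00² = 8.000 m²
P = 2y√(1+z²) = 2×2.00×√(1+2.0²) = 8.944 m
R = A/P = 8.000/8.944 = 0.8944 m
Q = (1/n)·A·R^(2/3)·S^(1/2) = (1/0.018) × 8.000 × 0.8944^(2/3) × 0.00026^(1/2) = 6.653 m³/s
V = Q/A = 6.653/8.000 = 0.8316 m/s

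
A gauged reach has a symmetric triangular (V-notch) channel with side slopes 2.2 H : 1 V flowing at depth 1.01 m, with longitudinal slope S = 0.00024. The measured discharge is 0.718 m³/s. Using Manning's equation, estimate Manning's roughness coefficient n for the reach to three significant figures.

0.0288

A = z·y² = 2.2×1.01² = 2.244 m²
P = 2y√(1+z²) = 2×1.01×√(1+2.2²) = 4.882 m
R = A/P = 2.244/4.882 = 0.4597 m
n = (1/Q)·A·R^(2/3)·S^(1/2) = (1/0.718) × 2.244 × 0.5957 × 0.01549 = 0.02884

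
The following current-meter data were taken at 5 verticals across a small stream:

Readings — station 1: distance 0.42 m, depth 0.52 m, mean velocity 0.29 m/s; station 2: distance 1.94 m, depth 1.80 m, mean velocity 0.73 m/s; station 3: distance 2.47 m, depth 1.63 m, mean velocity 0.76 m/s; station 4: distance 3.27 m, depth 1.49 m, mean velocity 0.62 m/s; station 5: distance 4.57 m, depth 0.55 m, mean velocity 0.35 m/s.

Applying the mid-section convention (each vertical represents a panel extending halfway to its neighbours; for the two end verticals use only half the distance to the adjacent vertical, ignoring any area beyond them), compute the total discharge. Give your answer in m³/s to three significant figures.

3.38 m³/s

w_1 = (1.94 − 0.42)/2 = 0.76 m; q_1 = 0.29 × 0.52 × 0.76 = 0.1146 m³/s
w_2 = (2.47 − 0.42)/2 = 1.025 m; q_2 = 0.73 × 1.80 × 1.025 = 1.347 m³/s
w_3 = (3.27 − 1.94)/2 = 0.665 m; q_3 = 0.76 × 1.63 × 0.665 = 0.8238 m³/s
w_4 = (4.57 − 2.47)/2 = 1.05 m; q_4 = 0.62 × 1.49 × 1.05 = 0.9700 m³/s
w_5 = (4.57 − 3.27)/2 = 0.65 m; q_5 = 0.35 × 0.55 × 0.65 = 0.1251 m³/s
Q = Σ qᵢ = 3.380 m³/s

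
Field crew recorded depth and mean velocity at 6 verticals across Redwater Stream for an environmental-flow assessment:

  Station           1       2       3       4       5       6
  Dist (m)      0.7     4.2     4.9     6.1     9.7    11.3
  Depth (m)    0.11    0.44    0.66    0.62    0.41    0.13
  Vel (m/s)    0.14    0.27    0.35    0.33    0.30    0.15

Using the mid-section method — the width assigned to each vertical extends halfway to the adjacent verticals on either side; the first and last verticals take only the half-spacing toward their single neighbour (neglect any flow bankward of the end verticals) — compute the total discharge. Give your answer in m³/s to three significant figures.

w_1 = (4.2 − 0.7)/2 = 1.75 m; q_1 = 0.14 × 0.11 × 1.75 = 0.02695 m³/s
w_2 = (4.9 − 0.7)/2 = 2.1 m; q_2 = 0.27 × 0.44 × 2.1 = 0.2495 m³/s
w_3 = (6.1 − 4.2)/2 = 0.95 m; q_3 = 0.35 × 0.66 × 0.95 = 0.2195 m³/s
w_4 = (9.7 − 4.9)/2 = 2.4 m; q_4 = 0.33 × 0.62 × 2.4 = 0.4910 m³/s
w_5 = (11.3 − 6.1)/2 = 2.6 m; q_5 = 0.30 × 0.41 × 2.6 = 0.3198 m³/s
w_6 = (11.3 − 9.7)/2 = 0.8 m; q_6 = 0.15 × 0.13 × 0.8 = 0.01560 m³/s
Q = Σ qᵢ = 1.322 m³/s

1.32 m³/s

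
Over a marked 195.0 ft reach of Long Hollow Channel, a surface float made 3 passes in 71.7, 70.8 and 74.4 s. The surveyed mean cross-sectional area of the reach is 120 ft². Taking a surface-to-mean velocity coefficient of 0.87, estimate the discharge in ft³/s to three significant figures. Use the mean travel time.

282 ft³/s

t̄ = (71.7 + 70.8 + 74.4) / 3 = 72.3 s
v_surface = L / t̄ = 195.0 / 72.3 = 2.697 ft/s
v_mean = 0.87 × 2.697 = 2.346 ft/s
Q = A × v_mean = 120 × 2.346 = 281.6 ft³/s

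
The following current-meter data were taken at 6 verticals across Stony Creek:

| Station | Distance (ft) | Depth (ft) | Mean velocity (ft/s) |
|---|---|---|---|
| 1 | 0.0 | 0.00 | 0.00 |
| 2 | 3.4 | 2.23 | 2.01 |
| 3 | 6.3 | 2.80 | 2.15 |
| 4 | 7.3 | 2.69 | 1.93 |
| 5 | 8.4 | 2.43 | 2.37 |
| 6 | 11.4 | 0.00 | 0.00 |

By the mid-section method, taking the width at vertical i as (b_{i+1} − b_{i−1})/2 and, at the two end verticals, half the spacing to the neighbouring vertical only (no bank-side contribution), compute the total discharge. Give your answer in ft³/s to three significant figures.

43.1 ft³/s

w_2 = (6.3 − 0.0)/2 = 3.15 ft; q_2 = 2.01 × 2.23 × 3.15 = 14.12 ft³/s
w_3 = (7.3 − 3.4)/2 = 1.95 ft; q_3 = 2.15 × 2.80 × 1.95 = 11.74 ft³/s
w_4 = (8.4 − 6.3)/2 = 1.05 ft; q_4 = 1.93 × 2.69 × 1.05 = 5.451 ft³/s
w_5 = (11.4 − 7.3)/2 = 2.05 ft; q_5 = 2.37 × 2.43 × 2.05 = 11.81 ft³/s
Stations 1, 6 contribute zero (depth or velocity is 0).
Q = Σ qᵢ = 43.12 ft³/s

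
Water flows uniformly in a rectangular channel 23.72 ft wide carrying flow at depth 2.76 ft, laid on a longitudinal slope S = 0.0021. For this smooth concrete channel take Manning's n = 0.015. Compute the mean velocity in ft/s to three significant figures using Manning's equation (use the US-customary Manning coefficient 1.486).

7.77 ft/s

A = b·y = 23.72 × 2.76 = 65.47 ft²
P = b + 2y = 23.72 + 2×2.76 = 29.24 ft
R = A/P = 65.47/29.24 = 2.239 ft
Q = (1.486/n)·A·R^(2/3)·S^(1/2) = (1.486/0.015) × 65.47 × 2.239^(2/3) × 0.0021^(1/2) = 508.7 ft³/s
V = Q/A = 508.7/65.47 = 7.770 ft/s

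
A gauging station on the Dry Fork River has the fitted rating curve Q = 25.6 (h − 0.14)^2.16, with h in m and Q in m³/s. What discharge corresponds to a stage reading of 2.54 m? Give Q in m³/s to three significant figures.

170 m³/s

Q = 25.6 × (2.54 − 0.14)^2.16 = 25.6 × 2.4^2.16 = 169.6 m³/s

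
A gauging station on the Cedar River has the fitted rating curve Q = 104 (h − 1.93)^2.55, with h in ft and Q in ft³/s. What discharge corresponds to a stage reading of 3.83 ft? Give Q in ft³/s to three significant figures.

Q = 104 × (3.83 − 1.93)^2.55 = 104 × 1.9^2.55 = 534.4 ft³/s

534 ft³/s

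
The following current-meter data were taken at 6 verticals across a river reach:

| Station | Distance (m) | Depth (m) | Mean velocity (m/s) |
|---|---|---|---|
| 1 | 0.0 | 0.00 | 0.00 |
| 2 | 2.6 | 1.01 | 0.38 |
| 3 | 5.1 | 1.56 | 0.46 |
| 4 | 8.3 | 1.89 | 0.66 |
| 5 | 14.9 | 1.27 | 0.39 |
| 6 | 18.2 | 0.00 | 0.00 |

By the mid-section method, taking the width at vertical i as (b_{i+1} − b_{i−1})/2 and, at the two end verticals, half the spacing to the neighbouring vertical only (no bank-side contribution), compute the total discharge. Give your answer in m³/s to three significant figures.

w_2 = (5.1 − 0.0)/2 = 2.55 m; q_2 = 0.38 × 1.01 × 2.55 = 0.9787 m³/s
w_3 = (8.3 − 2.6)/2 = 2.85 m; q_3 = 0.46 × 1.56 × 2.85 = 2.045 m³/s
w_4 = (14.9 − 5.1)/2 = 4.9 m; q_4 = 0.66 × 1.89 × 4.9 = 6.112 m³/s
w_5 = (18.2 − 8.3)/2 = 4.95 m; q_5 = 0.39 × 1.27 × 4.95 = 2.452 m³/s
Stations 1, 6 contribute zero (depth or velocity is 0).
Q = Σ qᵢ = 11.59 m³/s

11.6 m³/s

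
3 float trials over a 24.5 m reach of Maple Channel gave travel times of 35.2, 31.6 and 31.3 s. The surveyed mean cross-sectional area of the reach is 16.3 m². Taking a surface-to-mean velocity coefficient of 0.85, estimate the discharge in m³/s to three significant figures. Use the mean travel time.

10.4 m³/s

t̄ = (35.2 + 31.6 + 31.3) / 3 = 32.7 s
v_surface = L / t̄ = 24.5 / 32.7 = 0.7492 m/s
v_mean = 0.85 × 0.7492 = 0.6369 m/s
Q = A × v_mean = 16.3 × 0.6369 = 10.38 m³/s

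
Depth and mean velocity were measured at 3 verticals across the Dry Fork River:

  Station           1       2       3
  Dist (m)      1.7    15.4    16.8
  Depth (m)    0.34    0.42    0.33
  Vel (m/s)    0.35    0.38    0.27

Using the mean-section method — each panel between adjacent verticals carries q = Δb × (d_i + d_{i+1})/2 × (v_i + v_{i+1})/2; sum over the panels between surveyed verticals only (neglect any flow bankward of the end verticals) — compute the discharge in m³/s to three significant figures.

Panel 1-2: Δb = 13.7 m, d̄ = (0.34+0.42)/2 = 0.38, v̄ = (0.35+0.38)/2 = 0.365 → q = 13.7×0.38×0.365 = 1.900 m³/s
Panel 2-3: Δb = 1.4 m, d̄ = (0.42+0.33)/2 = 0.375, v̄ = (0.38+0.27)/2 = 0.325 → q = 1.4×0.375×0.325 = 0.1706 m³/s
Q = Σ q = 2.071 m³/s

2.07 m³/s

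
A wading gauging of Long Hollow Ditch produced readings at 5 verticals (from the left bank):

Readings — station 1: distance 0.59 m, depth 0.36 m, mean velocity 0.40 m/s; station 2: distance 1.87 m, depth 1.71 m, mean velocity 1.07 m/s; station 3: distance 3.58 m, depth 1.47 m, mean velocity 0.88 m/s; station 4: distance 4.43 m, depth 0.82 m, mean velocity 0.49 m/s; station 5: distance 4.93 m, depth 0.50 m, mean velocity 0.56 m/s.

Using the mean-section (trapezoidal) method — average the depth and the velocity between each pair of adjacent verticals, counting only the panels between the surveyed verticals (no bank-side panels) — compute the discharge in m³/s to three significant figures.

4.46 m³/s

Panel 1-2: Δb = 1.28 m, d̄ = (0.36+1.71)/2 = 1.035, v̄ = (0.40+1.07)/2 = 0.735 → q = 1.28×1.035×0.735 = 0.9737 m³/s
Panel 2-3: Δb = 1.71 m, d̄ = (1.71+1.47)/2 = 1.59, v̄ = (1.07+0.88)/2 = 0.975 → q = 1.71×1.59×0.975 = 2.651 m³/s
Panel 3-4: Δb = 0.85 m, d̄ = (1.47+0.82)/2 = 1.145, v̄ = (0.88+0.49)/2 = 0.685 → q = 0.85×1.145×0.685 = 0.6667 m³/s
Panel 4-5: Δb = 0.5 m, d̄ = (0.82+0.50)/2 = 0.66, v̄ = (0.49+0.56)/2 = 0.525 → q = 0.5×0.66×0.525 = 0.1733 m³/s
Q = Σ q = 4.465 m³/s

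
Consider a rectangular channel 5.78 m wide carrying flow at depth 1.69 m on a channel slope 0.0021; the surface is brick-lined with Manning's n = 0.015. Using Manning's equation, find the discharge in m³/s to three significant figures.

31.1 m³/s

A = b·y = 5.78 × 1.69 = 9.768 m²
P = b + 2y = 5.78 + 2×1.69 = 9.160 m
R = A/P = 9.768/9.160 = 1.066 m
Q = (1/n)·A·R^(2/3)·S^(1/2) = (1/0.015) × 9.768 × 1.066^(2/3) × 0.0021^(1/2) = 31.15 m³/s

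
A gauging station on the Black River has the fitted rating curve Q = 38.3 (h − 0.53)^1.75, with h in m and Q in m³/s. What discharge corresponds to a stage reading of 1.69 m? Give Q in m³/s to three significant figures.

49.7 m³/s

Q = 38.3 × (1.69 − 0.53)^1.75 = 38.3 × 1.16^1.75 = 49.66 m³/s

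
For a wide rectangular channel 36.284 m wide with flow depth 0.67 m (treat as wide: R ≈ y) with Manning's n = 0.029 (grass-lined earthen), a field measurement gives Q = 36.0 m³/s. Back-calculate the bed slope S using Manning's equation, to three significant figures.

0.00315

A = b·y = 36.284 × 0.67 = 24.31 m²
Wide channel: R ≈ y = 0.67 m
S = (Q·n / (1·A·R^(2/3)))² = (36.0×0.029 / (1×24.31×0.7657))² = 0.003146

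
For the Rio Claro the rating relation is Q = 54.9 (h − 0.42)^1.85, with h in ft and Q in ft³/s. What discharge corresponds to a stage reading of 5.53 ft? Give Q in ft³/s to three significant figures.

1120 ft³/s

Q = 54.9 × (5.53 − 0.42)^1.85 = 54.9 × 5.11^1.85 = 1122 ft³/s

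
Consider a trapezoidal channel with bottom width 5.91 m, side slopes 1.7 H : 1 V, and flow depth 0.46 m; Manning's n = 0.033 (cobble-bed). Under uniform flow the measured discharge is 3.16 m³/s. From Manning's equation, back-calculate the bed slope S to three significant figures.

A = (b + z·y)·y = (5.91 + 1.7×0.46)×0.46 = 3.078 m²
P = b + 2y√(1+z²) = 5.91 + 2×0.46×√(1+1.7²) = 7.725 m
R = A/P = 3.078/7.725 = 0.3985 m
S = (Q·n / (1·A·R^(2/3)))² = (3.16×0.033 / (1×3.078×0.5415))² = 0.003913

0.00391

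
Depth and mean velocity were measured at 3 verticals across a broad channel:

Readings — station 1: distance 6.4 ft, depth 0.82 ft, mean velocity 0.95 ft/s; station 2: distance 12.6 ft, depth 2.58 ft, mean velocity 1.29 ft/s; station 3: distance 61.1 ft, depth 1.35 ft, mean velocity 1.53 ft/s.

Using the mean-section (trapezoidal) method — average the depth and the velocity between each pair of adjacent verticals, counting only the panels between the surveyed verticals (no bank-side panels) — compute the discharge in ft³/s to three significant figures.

Panel 1-2: Δb = 6.2 ft, d̄ = (0.82+2.58)/2 = 1.7, v̄ = (0.95+1.29)/2 = 1.12 → q = 6.2×1.7×1.12 = 11.80 ft³/s
Panel 2-3: Δb = 48.5 ft, d̄ = (2.58+1.35)/2 = 1.965, v̄ = (1.29+1.53)/2 = 1.41 → q = 48.5×1.965×1.41 = 134.4 ft³/s
Q = Σ q = 146.2 ft³/s

146 ft³/s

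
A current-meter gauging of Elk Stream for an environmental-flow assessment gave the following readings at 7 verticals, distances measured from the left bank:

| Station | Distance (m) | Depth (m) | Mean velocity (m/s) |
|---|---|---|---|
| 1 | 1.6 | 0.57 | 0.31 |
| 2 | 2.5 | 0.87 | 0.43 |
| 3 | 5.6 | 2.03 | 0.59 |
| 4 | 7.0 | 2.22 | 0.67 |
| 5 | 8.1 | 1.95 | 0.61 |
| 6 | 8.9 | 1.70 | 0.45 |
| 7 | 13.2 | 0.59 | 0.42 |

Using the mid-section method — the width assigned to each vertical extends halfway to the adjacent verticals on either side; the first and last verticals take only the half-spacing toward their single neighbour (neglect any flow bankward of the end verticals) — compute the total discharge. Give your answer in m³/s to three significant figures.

9.00 m³/s

w_1 = (2.5 − 1.6)/2 = 0.45 m; q_1 = 0.31 × 0.57 × 0.45 = 0.07952 m³/s
w_2 = (5.6 − 1.6)/2 = 2 m; q_2 = 0.43 × 0.87 × 2 = 0.7482 m³/s
w_3 = (7.0 − 2.5)/2 = 2.25 m; q_3 = 0.59 × 2.03 × 2.25 = 2.695 m³/s
w_4 = (8.1 − 5.6)/2 = 1.25 m; q_4 = 0.67 × 2.22 × 1.25 = 1.859 m³/s
w_5 = (8.9 − 7.0)/2 = 0.95 m; q_5 = 0.61 × 1.95 × 0.95 = 1.130 m³/s
w_6 = (13.2 − 8.1)/2 = 2.55 m; q_6 = 0.45 × 1.70 × 2.55 = 1.951 m³/s
w_7 = (13.2 − 8.9)/2 = 2.15 m; q_7 = 0.42 × 0.59 × 2.15 = 0.5328 m³/s
Q = Σ qᵢ = 8.995 m³/s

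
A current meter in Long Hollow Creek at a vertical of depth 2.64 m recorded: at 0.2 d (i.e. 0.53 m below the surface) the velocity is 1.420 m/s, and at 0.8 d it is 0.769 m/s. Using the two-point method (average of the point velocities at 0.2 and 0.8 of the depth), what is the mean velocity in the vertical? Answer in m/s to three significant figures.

1.09 m/s

v̄ = (1.420 + 0.769) / 2 = 1.095 m/s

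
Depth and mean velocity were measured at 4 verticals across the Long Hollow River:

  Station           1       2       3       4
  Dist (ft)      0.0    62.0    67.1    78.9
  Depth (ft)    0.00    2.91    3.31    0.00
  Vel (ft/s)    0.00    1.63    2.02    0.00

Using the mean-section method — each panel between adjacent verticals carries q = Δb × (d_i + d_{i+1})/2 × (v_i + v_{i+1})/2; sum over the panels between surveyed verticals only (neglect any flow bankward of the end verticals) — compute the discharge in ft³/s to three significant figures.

122 ft³/s

Panel 1-2: Δb = 62 ft, d̄ = (0.00+2.91)/2 = 1.455, v̄ = (0.00+1.63)/2 = 0.815 → q = 62×1.455×0.815 = 73.52 ft³/s
Panel 2-3: Δb = 5.1 ft, d̄ = (2.91+3.31)/2 = 3.11, v̄ = (1.63+2.02)/2 = 1.825 → q = 5.1×3.11×1.825 = 28.95 ft³/s
Panel 3-4: Δb = 11.8 ft, d̄ = (3.31+0.00)/2 = 1.655, v̄ = (2.02+0.00)/2 = 1.01 → q = 11.8×1.655×1.01 = 19.72 ft³/s
Q = Σ q = 122.2 ft³/s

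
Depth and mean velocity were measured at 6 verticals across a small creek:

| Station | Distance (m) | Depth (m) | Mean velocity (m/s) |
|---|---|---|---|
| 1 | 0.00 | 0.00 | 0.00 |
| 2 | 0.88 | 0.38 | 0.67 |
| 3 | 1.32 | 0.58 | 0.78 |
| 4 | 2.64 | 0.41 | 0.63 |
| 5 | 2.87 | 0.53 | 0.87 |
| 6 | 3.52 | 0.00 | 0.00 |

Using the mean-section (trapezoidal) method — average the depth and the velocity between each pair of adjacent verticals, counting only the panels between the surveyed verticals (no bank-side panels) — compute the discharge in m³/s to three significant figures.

0.826 m³/s

Panel 1-2: Δb = 0.88 m, d̄ = (0.00+0.38)/2 = 0.19, v̄ = (0.00+0.67)/2 = 0.335 → q = 0.88×0.19×0.335 = 0.05601 m³/s
Panel 2-3: Δb = 0.44 m, d̄ = (0.38+0.58)/2 = 0.48, v̄ = (0.67+0.78)/2 = 0.725 → q = 0.44×0.48×0.725 = 0.1531 m³/s
Panel 3-4: Δb = 1.32 m, d̄ = (0.58+0.41)/2 = 0.495, v̄ = (0.78+0.63)/2 = 0.705 → q = 1.32×0.495×0.705 = 0.4606 m³/s
Panel 4-5: Δb = 0.23 m, d̄ = (0.41+0.53)/2 = 0.47, v̄ = (0.63+0.87)/2 = 0.75 → q = 0.23×0.47×0.75 = 0.08108 m³/s
Panel 5-6: Δb = 0.65 m, d̄ = (0.53+0.00)/2 = 0.265, v̄ = (0.87+0.00)/2 = 0.435 → q = 0.65×0.265×0.435 = 0.07493 m³/s
Q = Σ q = 0.8258 m³/s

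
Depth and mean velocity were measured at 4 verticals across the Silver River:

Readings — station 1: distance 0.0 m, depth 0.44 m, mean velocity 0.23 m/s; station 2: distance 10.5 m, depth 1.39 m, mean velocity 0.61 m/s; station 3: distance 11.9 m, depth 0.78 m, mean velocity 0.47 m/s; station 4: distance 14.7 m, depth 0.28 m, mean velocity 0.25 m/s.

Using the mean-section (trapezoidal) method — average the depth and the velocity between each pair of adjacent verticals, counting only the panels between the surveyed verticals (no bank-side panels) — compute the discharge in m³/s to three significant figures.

5.39 m³/s

Panel 1-2: Δb = 10.5 m, d̄ = (0.44+1.39)/2 = 0.915, v̄ = (0.23+0.61)/2 = 0.42 → q = 10.5×0.915×0.42 = 4.035 m³/s
Panel 2-3: Δb = 1.4 m, d̄ = (1.39+0.78)/2 = 1.085, v̄ = (0.61+0.47)/2 = 0.54 → q = 1.4×1.085×0.54 = 0.8203 m³/s
Panel 3-4: Δb = 2.8 m, d̄ = (0.78+0.28)/2 = 0.53, v̄ = (0.47+0.25)/2 = 0.36 → q = 2.8×0.53×0.36 = 0.5342 m³/s
Q = Σ q = 5.390 m³/s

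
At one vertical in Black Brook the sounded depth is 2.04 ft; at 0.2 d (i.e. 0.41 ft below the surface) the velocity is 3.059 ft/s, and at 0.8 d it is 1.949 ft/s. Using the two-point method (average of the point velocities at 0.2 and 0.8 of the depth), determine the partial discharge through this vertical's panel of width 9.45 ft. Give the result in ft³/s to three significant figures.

48.3 ft³/s

v̄ = (3.059 + 1.949) / 2 = 2.504 ft/s
q = v̄ × d × w = 2.504 × 2.04 × 9.45 = 48.27 ft³/s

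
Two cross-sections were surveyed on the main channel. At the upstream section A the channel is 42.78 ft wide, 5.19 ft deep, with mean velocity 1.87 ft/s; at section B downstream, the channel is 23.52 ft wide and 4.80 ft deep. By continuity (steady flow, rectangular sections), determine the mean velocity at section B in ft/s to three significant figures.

3.68 ft/s

Q = A₁V₁ = (42.78×5.19) × 1.87 = 415.2 ft³/s
A₂ = 23.52 × 4.80 = 112.9 ft²
V₂ = Q/A₂ = 415.2/112.9 = 3.678 ft/s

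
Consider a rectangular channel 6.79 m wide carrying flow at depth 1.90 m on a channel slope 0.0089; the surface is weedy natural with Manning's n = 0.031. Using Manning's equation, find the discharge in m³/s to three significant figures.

44.8 m³/s

A = b·y = 6.79 × 1.90 = 12.90 m²
P = b + 2y = 6.79 + 2×1.90 = 10.59 m
R = A/P = 12.90/10.59 = 1.218 m
Q = (1/n)·A·R^(2/3)·S^(1/2) = (1/0.031) × 12.90 × 1.218^(2/3) × 0.0089^(1/2) = 44.78 m³/s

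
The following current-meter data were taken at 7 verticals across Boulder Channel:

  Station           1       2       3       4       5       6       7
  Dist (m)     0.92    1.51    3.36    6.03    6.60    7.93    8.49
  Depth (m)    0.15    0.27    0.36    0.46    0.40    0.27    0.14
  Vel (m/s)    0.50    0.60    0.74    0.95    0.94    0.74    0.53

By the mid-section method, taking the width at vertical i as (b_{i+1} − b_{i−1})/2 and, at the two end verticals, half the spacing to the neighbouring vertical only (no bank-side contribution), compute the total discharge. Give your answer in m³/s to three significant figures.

2.10 m³/s

w_1 = (1.51 − 0.92)/2 = 0.295 m; q_1 = 0.50 × 0.15 × 0.295 = 0.02213 m³/s
w_2 = (3.36 − 0.92)/2 = 1.22 m; q_2 = 0.60 × 0.27 × 1.22 = 0.1976 m³/s
w_3 = (6.03 − 1.51)/2 = 2.26 m; q_3 = 0.74 × 0.36 × 2.26 = 0.6021 m³/s
w_4 = (6.60 − 3.36)/2 = 1.62 m; q_4 = 0.95 × 0.46 × 1.62 = 0.7079 m³/s
w_5 = (7.93 − 6.03)/2 = 0.95 m; q_5 = 0.94 × 0.40 × 0.95 = 0.3572 m³/s
w_6 = (8.49 − 6.60)/2 = 0.945 m; q_6 = 0.74 × 0.27 × 0.945 = 0.1888 m³/s
w_7 = (8.49 − 7.93)/2 = 0.28 m; q_7 = 0.53 × 0.14 × 0.28 = 0.02078 m³/s
Q = Σ qᵢ = 2.097 m³/s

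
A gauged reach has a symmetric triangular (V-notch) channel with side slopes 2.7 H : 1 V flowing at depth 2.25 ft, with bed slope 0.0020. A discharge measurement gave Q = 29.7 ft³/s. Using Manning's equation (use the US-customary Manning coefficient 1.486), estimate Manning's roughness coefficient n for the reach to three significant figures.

0.0317

A = z·y² = 2.7×2.25² = 13.67 ft²
P = 2y√(1+z²) = 2×2.25×√(1+2.7²) = 12.96 ft
R = A/P = 13.67/12.96 = 1.055 ft
n = (1.486/Q)·A·R^(2/3)·S^(1/2) = (1.486/29.7) × 13.67 × 1.036 × 0.04472 = 0.03170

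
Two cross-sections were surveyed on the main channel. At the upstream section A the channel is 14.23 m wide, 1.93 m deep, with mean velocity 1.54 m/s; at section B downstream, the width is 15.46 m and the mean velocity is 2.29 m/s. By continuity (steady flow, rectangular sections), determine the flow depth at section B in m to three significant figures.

1.19 m

Q = A₁V₁ = (14.23×1.93) × 1.54 = 42.29 m³/s
d₂ = Q/(b₂ V₂) = 42.29/(15.46×2.29) = 1.195 m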